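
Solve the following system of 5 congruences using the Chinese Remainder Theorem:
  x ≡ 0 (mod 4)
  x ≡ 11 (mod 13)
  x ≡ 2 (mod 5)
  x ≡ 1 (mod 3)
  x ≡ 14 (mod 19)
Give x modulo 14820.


Product of moduli M = 4 · 13 · 5 · 3 · 19 = 14820.
Merge one congruence at a time:
  Start: x ≡ 0 (mod 4).
  Combine with x ≡ 11 (mod 13); new modulus lcm = 52.
    Write x = 0 + 4·t and substitute into x ≡ 11 (mod 13): 4·t ≡ 11 − 0 = 11 (mod 13).
    The inverse of 4 mod 13 is 10 (since 4·10 = 40 = 3·13 + 1), so t ≡ 10·11 = 110 ≡ 6 (mod 13).
    Then x = 0 + 4·6 = 24, valid modulo lcm(4, 13) = 52: x ≡ 24 (mod 52).
  Combine with x ≡ 2 (mod 5); new modulus lcm = 260.
    Write x = 24 + 52·t and substitute into x ≡ 2 (mod 5): 52·t ≡ 2 − 24 = -22 (mod 5).
    Reduce coefficients mod 5: 2·t ≡ 3 (mod 5).
    The inverse of 2 mod 5 is 3 (since 2·3 = 6 = 1·5 + 1), so t ≡ 3·3 = 9 ≡ 4 (mod 5).
    Then x = 24 + 52·4 = 232, valid modulo lcm(52, 5) = 260: x ≡ 232 (mod 260).
  Combine with x ≡ 1 (mod 3); new modulus lcm = 780.
    Write x = 232 + 260·t and substitute into x ≡ 1 (mod 3): 260·t ≡ 1 − 232 = -231 (mod 3).
    Reduce coefficients mod 3: 2·t ≡ 0 (mod 3).
    The inverse of 2 mod 3 is 2 (since 2·2 = 4 = 1·3 + 1), so t ≡ 2·0 = 0 ≡ 0 (mod 3).
    Then x = 232 + 260·0 = 232, valid modulo lcm(260, 3) = 780: x ≡ 232 (mod 780).
  Combine with x ≡ 14 (mod 19); new modulus lcm = 14820.
    Write x = 232 + 780·t and substitute into x ≡ 14 (mod 19): 780·t ≡ 14 − 232 = -218 (mod 19).
    Reduce coefficients mod 19: 1·t ≡ 10 (mod 19).
    So t ≡ 10 (mod 19).
    Then x = 232 + 780·10 = 8032, valid modulo lcm(780, 19) = 14820: x ≡ 8032 (mod 14820).
Verify against each original: 8032 mod 4 = 0, 8032 mod 13 = 11, 8032 mod 5 = 2, 8032 mod 3 = 1, 8032 mod 19 = 14.

x ≡ 8032 (mod 14820).


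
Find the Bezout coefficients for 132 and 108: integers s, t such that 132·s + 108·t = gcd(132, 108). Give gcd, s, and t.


Euclidean algorithm on (132, 108) — divide until remainder is 0:
  132 = 1 · 108 + 24
  108 = 4 · 24 + 12
  24 = 2 · 12 + 0
gcd(132, 108) = 12.
Track Bezout coefficients alongside the remainders: start with r₀ = 132 = a·1 + b·0 (s = 1, t = 0) and r₁ = 108 = a·0 + b·1 (s = 0, t = 1); each new remainder r_{k+1} = r_{k-1} − q_k·r_k inherits s_{k+1} = s_{k-1} − q_k·s_k, t_{k+1} = t_{k-1} − q_k·t_k, so r_k = a·s_k + b·t_k at every step:
  q = 1: r = 24, s = 1 − 1·0 = 1, t = 0 − 1·1 = -1  (check: 132·1 + 108·(-1) = 24)
  q = 4: r = 12, s = 0 − 4·1 = -4, t = 1 − 4·(-1) = 5  (check: 132·(-4) + 108·5 = 12)
The row with r = 12 (the gcd) gives the Bezout coefficients s = -4, t = 5.
Result: 132 · (-4) + 108 · (5) = 12.

gcd(132, 108) = 12; s = -4, t = 5 (check: 132·(-4) + 108·5 = 12).


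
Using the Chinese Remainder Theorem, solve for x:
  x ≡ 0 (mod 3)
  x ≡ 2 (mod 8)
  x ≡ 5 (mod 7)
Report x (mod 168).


Moduli 3, 8, 7 are pairwise coprime; by CRT there is a unique solution modulo M = 3 · 8 · 7 = 168.
Solve pairwise, accumulating the modulus:
  Start with x ≡ 0 (mod 3).
  Combine with x ≡ 2 (mod 8): since gcd(3, 8) = 1, we get a unique residue mod 24.
    Write x = 0 + 3·t and substitute into x ≡ 2 (mod 8): 3·t ≡ 2 − 0 = 2 (mod 8).
    The inverse of 3 mod 8 is 3 (since 3·3 = 9 = 1·8 + 1), so t ≡ 3·2 = 6 ≡ 6 (mod 8).
    Then x = 0 + 3·6 = 18, valid modulo lcm(3, 8) = 24: x ≡ 18 (mod 24).
  Combine with x ≡ 5 (mod 7): since gcd(24, 7) = 1, we get a unique residue mod 168.
    Write x = 18 + 24·t and substitute into x ≡ 5 (mod 7): 24·t ≡ 5 − 18 = -13 (mod 7).
    Reduce coefficients mod 7: 3·t ≡ 1 (mod 7).
    The inverse of 3 mod 7 is 5 (since 3·5 = 15 = 2·7 + 1), so t ≡ 5·1 = 5 ≡ 5 (mod 7).
    Then x = 18 + 24·5 = 138, valid modulo lcm(24, 7) = 168: x ≡ 138 (mod 168).
Verify: 138 mod 3 = 0 ✓, 138 mod 8 = 2 ✓, 138 mod 7 = 5 ✓.

x ≡ 138 (mod 168).


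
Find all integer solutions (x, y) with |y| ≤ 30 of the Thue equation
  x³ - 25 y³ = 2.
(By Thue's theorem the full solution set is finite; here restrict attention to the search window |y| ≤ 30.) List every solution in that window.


The equation is x³ - 25y³ = 2. For fixed y, x³ = 25·y³ + 2, so a solution requires the RHS to be a perfect cube.
Strategy: iterate y from -30 to 30, compute RHS = 25·y³ + 2, and check whether it is a (positive or negative) perfect cube.
Check small values of y:
  y = 0: RHS = 2 is not a perfect cube.
  y = 1: RHS = 27 = (3)³ ⇒ x = 3 works.
  y = -1: RHS = -23 is not a perfect cube.
  y = 2: RHS = 202 is not a perfect cube.
  y = -2: RHS = -198 is not a perfect cube.
  y = 3: RHS = 677 is not a perfect cube.
  y = -3: RHS = -673 is not a perfect cube.
Continuing the search up to |y| = 30 finds no further solutions beyond those listed.
Collected solutions: (3, 1).

Solutions (with |y| ≤ 30): (3, 1).


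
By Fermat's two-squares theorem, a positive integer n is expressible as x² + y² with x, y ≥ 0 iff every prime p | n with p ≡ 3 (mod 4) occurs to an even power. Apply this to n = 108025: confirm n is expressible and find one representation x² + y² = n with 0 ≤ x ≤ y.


Step 1: Factor n = 108025 = 5^2 · 29 · 149.
Step 2: Check the mod-4 condition on each prime factor: 5 ≡ 1 (mod 4), exponent 2; 29 ≡ 1 (mod 4), exponent 1; 149 ≡ 1 (mod 4), exponent 1.
All primes ≡ 3 (mod 4) appear to even exponent (or don't appear), so by the two-squares theorem n IS expressible as a sum of two squares.
Step 3: Build a representation. Group n = k² · m with k = 5 and m = 29 · 149 = 4321 (a product of primes ≡ 1 (mod 4)); a representation of m scales to one of n via (k·x)² + (k·y)² = k²(x² + y²). Each prime p ≡ 1 (mod 4) is itself a sum of two squares; find a² by testing p − a² for a perfect square:
  29: 29 − 1² = 28, 29 − 2² = 25 = 5² ⇒ 29 = 2² + 5².
  149: 149 − 1² = 148, 149 − 2² = 145, 149 − 3² = 140, 149 − 4² = 133, 149 − 5² = 124, 149 − 6² = 113, 149 − 7² = 100 = 10² ⇒ 149 = 7² + 10².
  Combine using the Brahmagupta–Fibonacci identity (a² + b²)(c² + d²) = (ac − bd)² + (ad + bc)² = (ac + bd)² + (ad − bc)²:
  29 · 149 = 4321: from (2² + 5²)(7² + 10²), take (2·7 − 5·10, 2·10 + 5·7) = (14 − 50, 20 + 35) = (-36, 55); dropping signs (only squares matter) gives (36, 55); check 36² + 55² = 1296 + 3025 = 4321 ✓.
  Scale by k = 5: (5·36, 5·55) = (180, 275).
Step 4: Order so x ≤ y and verify: 180² + 275² = 32400 + 75625 = 108025 = n. ✓

n = 108025 = 180² + 275² (one valid representation with x ≤ y).


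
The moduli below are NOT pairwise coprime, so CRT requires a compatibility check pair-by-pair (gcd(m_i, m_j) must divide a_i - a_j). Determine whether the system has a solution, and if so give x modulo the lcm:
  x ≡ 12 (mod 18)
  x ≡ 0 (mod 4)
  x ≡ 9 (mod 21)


Moduli 18, 4, 21 are not pairwise coprime, so CRT works modulo lcm(m_i) when all pairwise compatibility conditions hold.
Pairwise compatibility: gcd(m_i, m_j) must divide a_i - a_j for every pair.
Merge one congruence at a time:
  Start: x ≡ 12 (mod 18).
  Combine with x ≡ 0 (mod 4): gcd(18, 4) = 2; 0 - 12 = -12, which IS divisible by 2, so compatible.
    Write x = 12 + 18·t and substitute into x ≡ 0 (mod 4): 18·t ≡ 0 − 12 = -12 (mod 4).
    Divide the congruence (and modulus) by g = 2: 9·t ≡ -6 (mod 2).
    Reduce coefficients mod 2: 1·t ≡ 0 (mod 2).
    So t ≡ 0 (mod 2).
    Then x = 12 + 18·0 = 12, valid modulo lcm(18, 4) = 36: x ≡ 12 (mod 36).
  Combine with x ≡ 9 (mod 21): gcd(36, 21) = 3; 9 - 12 = -3, which IS divisible by 3, so compatible.
    Write x = 12 + 36·t and substitute into x ≡ 9 (mod 21): 36·t ≡ 9 − 12 = -3 (mod 21).
    Divide the congruence (and modulus) by g = 3: 12·t ≡ -1 (mod 7).
    Reduce coefficients mod 7: 5·t ≡ 6 (mod 7).
    The inverse of 5 mod 7 is 3 (since 5·3 = 15 = 2·7 + 1), so t ≡ 3·6 = 18 ≡ 4 (mod 7).
    Then x = 12 + 36·4 = 156, valid modulo lcm(36, 21) = 252: x ≡ 156 (mod 252).
Verify: 156 mod 18 = 12, 156 mod 4 = 0, 156 mod 21 = 9.

x ≡ 156 (mod 252).


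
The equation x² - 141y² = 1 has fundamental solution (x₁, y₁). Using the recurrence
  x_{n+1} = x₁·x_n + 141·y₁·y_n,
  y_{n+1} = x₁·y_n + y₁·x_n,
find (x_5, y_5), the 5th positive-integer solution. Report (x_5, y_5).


Step 1: Find the fundamental solution (x₁, y₁) of x² - 141y² = 1.
  Expand √141 as a continued fraction. a₀ = ⌊√141⌋ = 11; iterate m_{k+1} = d_k·a_k − m_k, d_{k+1} = (141 − m_{k+1}²)/d_k, a_{k+1} = ⌊(a₀ + m_{k+1})/d_{k+1}⌋ (starting m₀ = 0, d₀ = 1), with convergents p_k = a_k·p_{k-1} + p_{k-2}, q_k = a_k·q_{k-1} + q_{k-2} (p₋₁ = 1, q₋₁ = 0):
  k = 0: a₀ = 11; p₀/q₀ = 11/1; p₀² − 141·q₀² = 121 − 141 = -20.
  k = 1: m = 11, d = 20, a = ⌊(11 + 11)/20⌋ = 1; p/q = (1·11 + 1)/(1·1 + 0) = 12/1; p² − 141·q² = 144 − 141 = 3.
  k = 2: m = 9, d = 3, a = ⌊(11 + 9)/3⌋ = 6; p/q = (6·12 + 11)/(6·1 + 1) = 83/7; p² − 141·q² = 6889 − 6909 = -20.
  k = 3: m = 9, d = 20, a = ⌊(11 + 9)/20⌋ = 1; p/q = (1·83 + 12)/(1·7 + 1) = 95/8; p² − 141·q² = 9025 − 9024 = 1.
  The first convergent with p² − 141·q² = 1 gives the fundamental solution (x₁, y₁) = (95, 8).
Step 2: Apply the recurrence (x_{n+1}, y_{n+1}) = (x₁x_n + 141y₁y_n, x₁y_n + y₁x_n) repeatedly.
  From (x_1, y_1) = (95, 8): x_2 = 95·95 + 141·8·8 = 18049; y_2 = 95·8 + 8·95 = 1520.
  From (x_2, y_2) = (18049, 1520): x_3 = 95·18049 + 141·8·1520 = 3429215; y_3 = 95·1520 + 8·18049 = 288792.
  From (x_3, y_3) = (3429215, 288792): x_4 = 95·3429215 + 141·8·288792 = 651532801; y_4 = 95·288792 + 8·3429215 = 54868960.
  From (x_4, y_4) = (651532801, 54868960): x_5 = 95·651532801 + 141·8·54868960 = 123787802975; y_5 = 95·54868960 + 8·651532801 = 10424813608.
Step 3: Verify x_5² - 141·y_5² = 15323420165377418850625 - 15323420165377418850624 = 1 (should be 1). ✓

(x_1, y_1) = (95, 8); (x_5, y_5) = (123787802975, 10424813608).


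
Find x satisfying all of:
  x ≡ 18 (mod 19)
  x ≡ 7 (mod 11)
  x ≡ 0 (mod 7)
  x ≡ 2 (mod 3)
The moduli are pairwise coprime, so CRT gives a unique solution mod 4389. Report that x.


Product of moduli M = 19 · 11 · 7 · 3 = 4389.
Merge one congruence at a time:
  Start: x ≡ 18 (mod 19).
  Combine with x ≡ 7 (mod 11); new modulus lcm = 209.
    Write x = 18 + 19·t and substitute into x ≡ 7 (mod 11): 19·t ≡ 7 − 18 = -11 (mod 11).
    Reduce coefficients mod 11: 8·t ≡ 0 (mod 11).
    The inverse of 8 mod 11 is 7 (since 8·7 = 56 = 5·11 + 1), so t ≡ 7·0 = 0 ≡ 0 (mod 11).
    Then x = 18 + 19·0 = 18, valid modulo lcm(19, 11) = 209: x ≡ 18 (mod 209).
  Combine with x ≡ 0 (mod 7); new modulus lcm = 1463.
    Write x = 18 + 209·t and substitute into x ≡ 0 (mod 7): 209·t ≡ 0 − 18 = -18 (mod 7).
    Reduce coefficients mod 7: 6·t ≡ 3 (mod 7).
    The inverse of 6 mod 7 is 6 (since 6·6 = 36 = 5·7 + 1), so t ≡ 6·3 = 18 ≡ 4 (mod 7).
    Then x = 18 + 209·4 = 854, valid modulo lcm(209, 7) = 1463: x ≡ 854 (mod 1463).
  Combine with x ≡ 2 (mod 3); new modulus lcm = 4389.
    Write x = 854 + 1463·t and substitute into x ≡ 2 (mod 3): 1463·t ≡ 2 − 854 = -852 (mod 3).
    Reduce coefficients mod 3: 2·t ≡ 0 (mod 3).
    The inverse of 2 mod 3 is 2 (since 2·2 = 4 = 1·3 + 1), so t ≡ 2·0 = 0 ≡ 0 (mod 3).
    Then x = 854 + 1463·0 = 854, valid modulo lcm(1463, 3) = 4389: x ≡ 854 (mod 4389).
Verify against each original: 854 mod 19 = 18, 854 mod 11 = 7, 854 mod 7 = 0, 854 mod 3 = 2.

x ≡ 854 (mod 4389).


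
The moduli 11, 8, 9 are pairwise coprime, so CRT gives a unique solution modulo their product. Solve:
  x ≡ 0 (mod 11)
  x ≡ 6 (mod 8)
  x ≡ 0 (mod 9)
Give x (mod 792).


Moduli 11, 8, 9 are pairwise coprime; by CRT there is a unique solution modulo M = 11 · 8 · 9 = 792.
Solve pairwise, accumulating the modulus:
  Start with x ≡ 0 (mod 11).
  Combine with x ≡ 6 (mod 8): since gcd(11, 8) = 1, we get a unique residue mod 88.
    Write x = 0 + 11·t and substitute into x ≡ 6 (mod 8): 11·t ≡ 6 − 0 = 6 (mod 8).
    Reduce coefficients mod 8: 3·t ≡ 6 (mod 8).
    The inverse of 3 mod 8 is 3 (since 3·3 = 9 = 1·8 + 1), so t ≡ 3·6 = 18 ≡ 2 (mod 8).
    Then x = 0 + 11·2 = 22, valid modulo lcm(11, 8) = 88: x ≡ 22 (mod 88).
  Combine with x ≡ 0 (mod 9): since gcd(88, 9) = 1, we get a unique residue mod 792.
    Write x = 22 + 88·t and substitute into x ≡ 0 (mod 9): 88·t ≡ 0 − 22 = -22 (mod 9).
    Reduce coefficients mod 9: 7·t ≡ 5 (mod 9).
    The inverse of 7 mod 9 is 4 (since 7·4 = 28 = 3·9 + 1), so t ≡ 4·5 = 20 ≡ 2 (mod 9).
    Then x = 22 + 88·2 = 198, valid modulo lcm(88, 9) = 792: x ≡ 198 (mod 792).
Verify: 198 mod 11 = 0 ✓, 198 mod 8 = 6 ✓, 198 mod 9 = 0 ✓.

x ≡ 198 (mod 792).


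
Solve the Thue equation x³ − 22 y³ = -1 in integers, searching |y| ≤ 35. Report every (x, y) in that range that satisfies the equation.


The equation is x³ - 22y³ = -1. For fixed y, x³ = 22·y³ − 1, so a solution requires the RHS to be a perfect cube.
Strategy: iterate y from -35 to 35, compute RHS = 22·y³ − 1, and check whether it is a (positive or negative) perfect cube.
Check small values of y:
  y = 0: RHS = -1 = (-1)³ ⇒ x = -1 works.
  y = 1: RHS = 21 is not a perfect cube.
  y = -1: RHS = -23 is not a perfect cube.
  y = 2: RHS = 175 is not a perfect cube.
  y = -2: RHS = -177 is not a perfect cube.
  y = 3: RHS = 593 is not a perfect cube.
  y = -3: RHS = -595 is not a perfect cube.
Continuing the search up to |y| = 35 finds no further solutions beyond those listed.
Collected solutions: (-1, 0).

Solutions (with |y| ≤ 35): (-1, 0).


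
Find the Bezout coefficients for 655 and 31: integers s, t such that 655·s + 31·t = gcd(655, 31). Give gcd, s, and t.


Euclidean algorithm on (655, 31) — divide until remainder is 0:
  655 = 21 · 31 + 4
  31 = 7 · 4 + 3
  4 = 1 · 3 + 1
  3 = 3 · 1 + 0
gcd(655, 31) = 1.
Track Bezout coefficients alongside the remainders: start with r₀ = 655 = a·1 + b·0 (s = 1, t = 0) and r₁ = 31 = a·0 + b·1 (s = 0, t = 1); each new remainder r_{k+1} = r_{k-1} − q_k·r_k inherits s_{k+1} = s_{k-1} − q_k·s_k, t_{k+1} = t_{k-1} − q_k·t_k, so r_k = a·s_k + b·t_k at every step:
  q = 21: r = 4, s = 1 − 21·0 = 1, t = 0 − 21·1 = -21  (check: 655·1 + 31·(-21) = 4)
  q = 7: r = 3, s = 0 − 7·1 = -7, t = 1 − 7·(-21) = 148  (check: 655·(-7) + 31·148 = 3)
  q = 1: r = 1, s = 1 − 1·(-7) = 8, t = -21 − 1·148 = -169  (check: 655·8 + 31·(-169) = 1)
The row with r = 1 (the gcd) gives the Bezout coefficients s = 8, t = -169.
Result: 655 · (8) + 31 · (-169) = 1.

gcd(655, 31) = 1; s = 8, t = -169 (check: 655·8 + 31·(-169) = 1).


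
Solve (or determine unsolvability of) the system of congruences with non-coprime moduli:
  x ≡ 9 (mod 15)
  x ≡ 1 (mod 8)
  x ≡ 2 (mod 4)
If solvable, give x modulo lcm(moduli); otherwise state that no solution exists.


Moduli 15, 8, 4 are not pairwise coprime, so CRT works modulo lcm(m_i) when all pairwise compatibility conditions hold.
Pairwise compatibility: gcd(m_i, m_j) must divide a_i - a_j for every pair.
Merge one congruence at a time:
  Start: x ≡ 9 (mod 15).
  Combine with x ≡ 1 (mod 8): gcd(15, 8) = 1; 1 - 9 = -8, which IS divisible by 1, so compatible.
    Write x = 9 + 15·t and substitute into x ≡ 1 (mod 8): 15·t ≡ 1 − 9 = -8 (mod 8).
    Reduce coefficients mod 8: 7·t ≡ 0 (mod 8).
    The inverse of 7 mod 8 is 7 (since 7·7 = 49 = 6·8 + 1), so t ≡ 7·0 = 0 ≡ 0 (mod 8).
    Then x = 9 + 15·0 = 9, valid modulo lcm(15, 8) = 120: x ≡ 9 (mod 120).
  Combine with x ≡ 2 (mod 4): gcd(120, 4) = 4, and 2 - 9 = -7 is NOT divisible by 4.
    ⇒ system is inconsistent (no integer solution).

No solution (the system is inconsistent).


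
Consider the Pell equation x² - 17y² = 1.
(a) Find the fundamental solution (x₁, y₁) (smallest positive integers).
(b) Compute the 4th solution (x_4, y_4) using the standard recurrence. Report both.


Step 1: Find the fundamental solution (x₁, y₁) of x² - 17y² = 1.
  Expand √17 as a continued fraction. a₀ = ⌊√17⌋ = 4; iterate m_{k+1} = d_k·a_k − m_k, d_{k+1} = (17 − m_{k+1}²)/d_k, a_{k+1} = ⌊(a₀ + m_{k+1})/d_{k+1}⌋ (starting m₀ = 0, d₀ = 1), with convergents p_k = a_k·p_{k-1} + p_{k-2}, q_k = a_k·q_{k-1} + q_{k-2} (p₋₁ = 1, q₋₁ = 0):
  k = 0: a₀ = 4; p₀/q₀ = 4/1; p₀² − 17·q₀² = 16 − 17 = -1.
  k = 1: m = 4, d = 1, a = ⌊(4 + 4)/1⌋ = 8; p/q = (8·4 + 1)/(8·1 + 0) = 33/8; p² − 17·q² = 1089 − 1088 = 1.
  The first convergent with p² − 17·q² = 1 gives the fundamental solution (x₁, y₁) = (33, 8).
Step 2: Apply the recurrence (x_{n+1}, y_{n+1}) = (x₁x_n + 17y₁y_n, x₁y_n + y₁x_n) repeatedly.
  From (x_1, y_1) = (33, 8): x_2 = 33·33 + 17·8·8 = 2177; y_2 = 33·8 + 8·33 = 528.
  From (x_2, y_2) = (2177, 528): x_3 = 33·2177 + 17·8·528 = 143649; y_3 = 33·528 + 8·2177 = 34840.
  From (x_3, y_3) = (143649, 34840): x_4 = 33·143649 + 17·8·34840 = 9478657; y_4 = 33·34840 + 8·143649 = 2298912.
Step 3: Verify x_4² - 17·y_4² = 89844938523649 - 89844938523648 = 1 (should be 1). ✓

(x_1, y_1) = (33, 8); (x_4, y_4) = (9478657, 2298912).


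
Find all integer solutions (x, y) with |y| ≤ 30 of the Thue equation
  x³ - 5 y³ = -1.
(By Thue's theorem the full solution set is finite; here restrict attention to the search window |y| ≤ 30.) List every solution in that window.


The equation is x³ - 5y³ = -1. For fixed y, x³ = 5·y³ − 1, so a solution requires the RHS to be a perfect cube.
Strategy: iterate y from -30 to 30, compute RHS = 5·y³ − 1, and check whether it is a (positive or negative) perfect cube.
Check small values of y:
  y = 0: RHS = -1 = (-1)³ ⇒ x = -1 works.
  y = 1: RHS = 4 is not a perfect cube.
  y = -1: RHS = -6 is not a perfect cube.
  y = 2: RHS = 39 is not a perfect cube.
  y = -2: RHS = -41 is not a perfect cube.
  y = 3: RHS = 134 is not a perfect cube.
  y = -3: RHS = -136 is not a perfect cube.
Continuing the search up to |y| = 30 finds no further solutions beyond those listed.
Collected solutions: (-1, 0).

Solutions (with |y| ≤ 30): (-1, 0).


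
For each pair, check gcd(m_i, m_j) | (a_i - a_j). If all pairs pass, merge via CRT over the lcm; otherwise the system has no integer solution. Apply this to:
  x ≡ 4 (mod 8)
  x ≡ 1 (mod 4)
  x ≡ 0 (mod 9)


Moduli 8, 4, 9 are not pairwise coprime, so CRT works modulo lcm(m_i) when all pairwise compatibility conditions hold.
Pairwise compatibility: gcd(m_i, m_j) must divide a_i - a_j for every pair.
Merge one congruence at a time:
  Start: x ≡ 4 (mod 8).
  Combine with x ≡ 1 (mod 4): gcd(8, 4) = 4, and 1 - 4 = -3 is NOT divisible by 4.
    ⇒ system is inconsistent (no integer solution).

No solution (the system is inconsistent).


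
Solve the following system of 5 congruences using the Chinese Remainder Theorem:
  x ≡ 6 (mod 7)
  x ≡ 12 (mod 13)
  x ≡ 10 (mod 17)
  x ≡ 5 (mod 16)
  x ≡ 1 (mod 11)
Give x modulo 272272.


Product of moduli M = 7 · 13 · 17 · 16 · 11 = 272272.
Merge one congruence at a time:
  Start: x ≡ 6 (mod 7).
  Combine with x ≡ 12 (mod 13); new modulus lcm = 91.
    Write x = 6 + 7·t and substitute into x ≡ 12 (mod 13): 7·t ≡ 12 − 6 = 6 (mod 13).
    The inverse of 7 mod 13 is 2 (since 7·2 = 14 = 1·13 + 1), so t ≡ 2·6 = 12 ≡ 12 (mod 13).
    Then x = 6 + 7·12 = 90, valid modulo lcm(7, 13) = 91: x ≡ 90 (mod 91).
  Combine with x ≡ 10 (mod 17); new modulus lcm = 1547.
    Write x = 90 + 91·t and substitute into x ≡ 10 (mod 17): 91·t ≡ 10 − 90 = -80 (mod 17).
    Reduce coefficients mod 17: 6·t ≡ 5 (mod 17).
    The inverse of 6 mod 17 is 3 (since 6·3 = 18 = 1·17 + 1), so t ≡ 3·5 = 15 ≡ 15 (mod 17).
    Then x = 90 + 91·15 = 1455, valid modulo lcm(91, 17) = 1547: x ≡ 1455 (mod 1547).
  Combine with x ≡ 5 (mod 16); new modulus lcm = 24752.
    Write x = 1455 + 1547·t and substitute into x ≡ 5 (mod 16): 1547·t ≡ 5 − 1455 = -1450 (mod 16).
    Reduce coefficients mod 16: 11·t ≡ 6 (mod 16).
    The inverse of 11 mod 16 is 3 (since 11·3 = 33 = 2·16 + 1), so t ≡ 3·6 = 18 ≡ 2 (mod 16).
    Then x = 1455 + 1547·2 = 4549, valid modulo lcm(1547, 16) = 24752: x ≡ 4549 (mod 24752).
  Combine with x ≡ 1 (mod 11); new modulus lcm = 272272.
    Write x = 4549 + 24752·t and substitute into x ≡ 1 (mod 11): 24752·t ≡ 1 − 4549 = -4548 (mod 11).
    Reduce coefficients mod 11: 2·t ≡ 6 (mod 11).
    The inverse of 2 mod 11 is 6 (since 2·6 = 12 = 1·11 + 1), so t ≡ 6·6 = 36 ≡ 3 (mod 11).
    Then x = 4549 + 24752·3 = 78805, valid modulo lcm(24752, 11) = 272272: x ≡ 78805 (mod 272272).
Verify against each original: 78805 mod 7 = 6, 78805 mod 13 = 12, 78805 mod 17 = 10, 78805 mod 16 = 5, 78805 mod 11 = 1.

x ≡ 78805 (mod 272272).


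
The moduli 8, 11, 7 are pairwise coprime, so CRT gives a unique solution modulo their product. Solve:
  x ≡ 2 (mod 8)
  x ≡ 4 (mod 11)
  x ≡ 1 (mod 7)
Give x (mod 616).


Moduli 8, 11, 7 are pairwise coprime; by CRT there is a unique solution modulo M = 8 · 11 · 7 = 616.
Solve pairwise, accumulating the modulus:
  Start with x ≡ 2 (mod 8).
  Combine with x ≡ 4 (mod 11): since gcd(8, 11) = 1, we get a unique residue mod 88.
    Write x = 2 + 8·t and substitute into x ≡ 4 (mod 11): 8·t ≡ 4 − 2 = 2 (mod 11).
    The inverse of 8 mod 11 is 7 (since 8·7 = 56 = 5·11 + 1), so t ≡ 7·2 = 14 ≡ 3 (mod 11).
    Then x = 2 + 8·3 = 26, valid modulo lcm(8, 11) = 88: x ≡ 26 (mod 88).
  Combine with x ≡ 1 (mod 7): since gcd(88, 7) = 1, we get a unique residue mod 616.
    Write x = 26 + 88·t and substitute into x ≡ 1 (mod 7): 88·t ≡ 1 − 26 = -25 (mod 7).
    Reduce coefficients mod 7: 4·t ≡ 3 (mod 7).
    The inverse of 4 mod 7 is 2 (since 4·2 = 8 = 1·7 + 1), so t ≡ 2·3 = 6 ≡ 6 (mod 7).
    Then x = 26 + 88·6 = 554, valid modulo lcm(88, 7) = 616: x ≡ 554 (mod 616).
Verify: 554 mod 8 = 2 ✓, 554 mod 11 = 4 ✓, 554 mod 7 = 1 ✓.

x ≡ 554 (mod 616).


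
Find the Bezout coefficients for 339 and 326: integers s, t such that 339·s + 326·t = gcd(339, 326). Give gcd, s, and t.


Euclidean algorithm on (339, 326) — divide until remainder is 0:
  339 = 1 · 326 + 13
  326 = 25 · 13 + 1
  13 = 13 · 1 + 0
gcd(339, 326) = 1.
Track Bezout coefficients alongside the remainders: start with r₀ = 339 = a·1 + b·0 (s = 1, t = 0) and r₁ = 326 = a·0 + b·1 (s = 0, t = 1); each new remainder r_{k+1} = r_{k-1} − q_k·r_k inherits s_{k+1} = s_{k-1} − q_k·s_k, t_{k+1} = t_{k-1} − q_k·t_k, so r_k = a·s_k + b·t_k at every step:
  q = 1: r = 13, s = 1 − 1·0 = 1, t = 0 − 1·1 = -1  (check: 339·1 + 326·(-1) = 13)
  q = 25: r = 1, s = 0 − 25·1 = -25, t = 1 − 25·(-1) = 26  (check: 339·(-25) + 326·26 = 1)
The row with r = 1 (the gcd) gives the Bezout coefficients s = -25, t = 26.
Result: 339 · (-25) + 326 · (26) = 1.

gcd(339, 326) = 1; s = -25, t = 26 (check: 339·(-25) + 326·26 = 1).


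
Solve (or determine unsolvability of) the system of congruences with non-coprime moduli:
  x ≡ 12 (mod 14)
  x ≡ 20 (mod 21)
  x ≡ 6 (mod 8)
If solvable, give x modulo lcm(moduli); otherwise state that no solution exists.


Moduli 14, 21, 8 are not pairwise coprime, so CRT works modulo lcm(m_i) when all pairwise compatibility conditions hold.
Pairwise compatibility: gcd(m_i, m_j) must divide a_i - a_j for every pair.
Merge one congruence at a time:
  Start: x ≡ 12 (mod 14).
  Combine with x ≡ 20 (mod 21): gcd(14, 21) = 7, and 20 - 12 = 8 is NOT divisible by 7.
    ⇒ system is inconsistent (no integer solution).

No solution (the system is inconsistent).


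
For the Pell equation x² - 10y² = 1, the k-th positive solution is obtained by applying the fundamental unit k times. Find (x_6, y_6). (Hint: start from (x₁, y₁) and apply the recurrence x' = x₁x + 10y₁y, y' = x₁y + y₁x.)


Step 1: Find the fundamental solution (x₁, y₁) of x² - 10y² = 1.
  Expand √10 as a continued fraction. a₀ = ⌊√10⌋ = 3; iterate m_{k+1} = d_k·a_k − m_k, d_{k+1} = (10 − m_{k+1}²)/d_k, a_{k+1} = ⌊(a₀ + m_{k+1})/d_{k+1}⌋ (starting m₀ = 0, d₀ = 1), with convergents p_k = a_k·p_{k-1} + p_{k-2}, q_k = a_k·q_{k-1} + q_{k-2} (p₋₁ = 1, q₋₁ = 0):
  k = 0: a₀ = 3; p₀/q₀ = 3/1; p₀² − 10·q₀² = 9 − 10 = -1.
  k = 1: m = 3, d = 1, a = ⌊(3 + 3)/1⌋ = 6; p/q = (6·3 + 1)/(6·1 + 0) = 19/6; p² − 10·q² = 361 − 360 = 1.
  The first convergent with p² − 10·q² = 1 gives the fundamental solution (x₁, y₁) = (19, 6).
Step 2: Apply the recurrence (x_{n+1}, y_{n+1}) = (x₁x_n + 10y₁y_n, x₁y_n + y₁x_n) repeatedly.
  From (x_1, y_1) = (19, 6): x_2 = 19·19 + 10·6·6 = 721; y_2 = 19·6 + 6·19 = 228.
  From (x_2, y_2) = (721, 228): x_3 = 19·721 + 10·6·228 = 27379; y_3 = 19·228 + 6·721 = 8658.
  From (x_3, y_3) = (27379, 8658): x_4 = 19·27379 + 10·6·8658 = 1039681; y_4 = 19·8658 + 6·27379 = 328776.
  From (x_4, y_4) = (1039681, 328776): x_5 = 19·1039681 + 10·6·328776 = 39480499; y_5 = 19·328776 + 6·1039681 = 12484830.
  From (x_5, y_5) = (39480499, 12484830): x_6 = 19·39480499 + 10·6·12484830 = 1499219281; y_6 = 19·12484830 + 6·39480499 = 474094764.
Step 3: Verify x_6² - 10·y_6² = 2247658452522156961 - 2247658452522156960 = 1 (should be 1). ✓

(x_1, y_1) = (19, 6); (x_6, y_6) = (1499219281, 474094764).


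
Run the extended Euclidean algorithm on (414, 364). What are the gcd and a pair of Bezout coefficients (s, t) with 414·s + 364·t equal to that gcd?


Euclidean algorithm on (414, 364) — divide until remainder is 0:
  414 = 1 · 364 + 50
  364 = 7 · 50 + 14
  50 = 3 · 14 + 8
  14 = 1 · 8 + 6
  8 = 1 · 6 + 2
  6 = 3 · 2 + 0
gcd(414, 364) = 2.
Track Bezout coefficients alongside the remainders: start with r₀ = 414 = a·1 + b·0 (s = 1, t = 0) and r₁ = 364 = a·0 + b·1 (s = 0, t = 1); each new remainder r_{k+1} = r_{k-1} − q_k·r_k inherits s_{k+1} = s_{k-1} − q_k·s_k, t_{k+1} = t_{k-1} − q_k·t_k, so r_k = a·s_k + b·t_k at every step:
  q = 1: r = 50, s = 1 − 1·0 = 1, t = 0 − 1·1 = -1  (check: 414·1 + 364·(-1) = 50)
  q = 7: r = 14, s = 0 − 7·1 = -7, t = 1 − 7·(-1) = 8  (check: 414·(-7) + 364·8 = 14)
  q = 3: r = 8, s = 1 − 3·(-7) = 22, t = -1 − 3·8 = -25  (check: 414·22 + 364·(-25) = 8)
  q = 1: r = 6, s = -7 − 1·22 = -29, t = 8 − 1·(-25) = 33  (check: 414·(-29) + 364·33 = 6)
  q = 1: r = 2, s = 22 − 1·(-29) = 51, t = -25 − 1·33 = -58  (check: 414·51 + 364·(-58) = 2)
The row with r = 2 (the gcd) gives the Bezout coefficients s = 51, t = -58.
Result: 414 · (51) + 364 · (-58) = 2.

gcd(414, 364) = 2; s = 51, t = -58 (check: 414·51 + 364·(-58) = 2).


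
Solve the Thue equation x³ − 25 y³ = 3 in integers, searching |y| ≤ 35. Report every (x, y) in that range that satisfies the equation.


The equation is x³ - 25y³ = 3. For fixed y, x³ = 25·y³ + 3, so a solution requires the RHS to be a perfect cube.
Strategy: iterate y from -35 to 35, compute RHS = 25·y³ + 3, and check whether it is a (positive or negative) perfect cube.
Check small values of y:
  y = 0: RHS = 3 is not a perfect cube.
  y = 1: RHS = 28 is not a perfect cube.
  y = -1: RHS = -22 is not a perfect cube.
  y = 2: RHS = 203 is not a perfect cube.
  y = -2: RHS = -197 is not a perfect cube.
  y = 3: RHS = 678 is not a perfect cube.
  y = -3: RHS = -672 is not a perfect cube.
Continuing the search up to |y| = 35 finds no solutions either.
No (x, y) in the scanned range satisfies the equation.

No integer solutions with |y| ≤ 35.


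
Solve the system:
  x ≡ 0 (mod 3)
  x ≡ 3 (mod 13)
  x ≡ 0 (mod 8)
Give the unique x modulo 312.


Moduli 3, 13, 8 are pairwise coprime; by CRT there is a unique solution modulo M = 3 · 13 · 8 = 312.
Solve pairwise, accumulating the modulus:
  Start with x ≡ 0 (mod 3).
  Combine with x ≡ 3 (mod 13): since gcd(3, 13) = 1, we get a unique residue mod 39.
    Write x = 0 + 3·t and substitute into x ≡ 3 (mod 13): 3·t ≡ 3 − 0 = 3 (mod 13).
    The inverse of 3 mod 13 is 9 (since 3·9 = 27 = 2·13 + 1), so t ≡ 9·3 = 27 ≡ 1 (mod 13).
    Then x = 0 + 3·1 = 3, valid modulo lcm(3, 13) = 39: x ≡ 3 (mod 39).
  Combine with x ≡ 0 (mod 8): since gcd(39, 8) = 1, we get a unique residue mod 312.
    Write x = 3 + 39·t and substitute into x ≡ 0 (mod 8): 39·t ≡ 0 − 3 = -3 (mod 8).
    Reduce coefficients mod 8: 7·t ≡ 5 (mod 8).
    The inverse of 7 mod 8 is 7 (since 7·7 = 49 = 6·8 + 1), so t ≡ 7·5 = 35 ≡ 3 (mod 8).
    Then x = 3 + 39·3 = 120, valid modulo lcm(39, 8) = 312: x ≡ 120 (mod 312).
Verify: 120 mod 3 = 0 ✓, 120 mod 13 = 3 ✓, 120 mod 8 = 0 ✓.

x ≡ 120 (mod 312).


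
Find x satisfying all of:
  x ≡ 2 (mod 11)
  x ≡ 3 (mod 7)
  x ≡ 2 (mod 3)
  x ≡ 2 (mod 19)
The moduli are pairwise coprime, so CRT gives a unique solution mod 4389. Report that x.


Product of moduli M = 11 · 7 · 3 · 19 = 4389.
Merge one congruence at a time:
  Start: x ≡ 2 (mod 11).
  Combine with x ≡ 3 (mod 7); new modulus lcm = 77.
    Write x = 2 + 11·t and substitute into x ≡ 3 (mod 7): 11·t ≡ 3 − 2 = 1 (mod 7).
    Reduce coefficients mod 7: 4·t ≡ 1 (mod 7).
    The inverse of 4 mod 7 is 2 (since 4·2 = 8 = 1·7 + 1), so t ≡ 2·1 = 2 ≡ 2 (mod 7).
    Then x = 2 + 11·2 = 24, valid modulo lcm(11, 7) = 77: x ≡ 24 (mod 77).
  Combine with x ≡ 2 (mod 3); new modulus lcm = 231.
    Write x = 24 + 77·t and substitute into x ≡ 2 (mod 3): 77·t ≡ 2 − 24 = -22 (mod 3).
    Reduce coefficients mod 3: 2·t ≡ 2 (mod 3).
    The inverse of 2 mod 3 is 2 (since 2·2 = 4 = 1·3 + 1), so t ≡ 2·2 = 4 ≡ 1 (mod 3).
    Then x = 24 + 77·1 = 101, valid modulo lcm(77, 3) = 231: x ≡ 101 (mod 231).
  Combine with x ≡ 2 (mod 19); new modulus lcm = 4389.
    Write x = 101 + 231·t and substitute into x ≡ 2 (mod 19): 231·t ≡ 2 − 101 = -99 (mod 19).
    Reduce coefficients mod 19: 3·t ≡ 15 (mod 19).
    The inverse of 3 mod 19 is 13 (since 3·13 = 39 = 2·19 + 1), so t ≡ 13·15 = 195 ≡ 5 (mod 19).
    Then x = 101 + 231·5 = 1256, valid modulo lcm(231, 19) = 4389: x ≡ 1256 (mod 4389).
Verify against each original: 1256 mod 11 = 2, 1256 mod 7 = 3, 1256 mod 3 = 2, 1256 mod 19 = 2.

x ≡ 1256 (mod 4389).


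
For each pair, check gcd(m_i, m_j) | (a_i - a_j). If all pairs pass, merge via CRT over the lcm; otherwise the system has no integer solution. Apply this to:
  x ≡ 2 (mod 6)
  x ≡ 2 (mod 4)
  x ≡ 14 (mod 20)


Moduli 6, 4, 20 are not pairwise coprime, so CRT works modulo lcm(m_i) when all pairwise compatibility conditions hold.
Pairwise compatibility: gcd(m_i, m_j) must divide a_i - a_j for every pair.
Merge one congruence at a time:
  Start: x ≡ 2 (mod 6).
  Combine with x ≡ 2 (mod 4): gcd(6, 4) = 2; 2 - 2 = 0, which IS divisible by 2, so compatible.
    Write x = 2 + 6·t and substitute into x ≡ 2 (mod 4): 6·t ≡ 2 − 2 = 0 (mod 4).
    Divide the congruence (and modulus) by g = 2: 3·t ≡ 0 (mod 2).
    Reduce coefficients mod 2: 1·t ≡ 0 (mod 2).
    So t ≡ 0 (mod 2).
    Then x = 2 + 6·0 = 2, valid modulo lcm(6, 4) = 12: x ≡ 2 (mod 12).
  Combine with x ≡ 14 (mod 20): gcd(12, 20) = 4; 14 - 2 = 12, which IS divisible by 4, so compatible.
    Write x = 2 + 12·t and substitute into x ≡ 14 (mod 20): 12·t ≡ 14 − 2 = 12 (mod 20).
    Divide the congruence (and modulus) by g = 4: 3·t ≡ 3 (mod 5).
    The inverse of 3 mod 5 is 2 (since 3·2 = 6 = 1·5 + 1), so t ≡ 2·3 = 6 ≡ 1 (mod 5).
    Then x = 2 + 12·1 = 14, valid modulo lcm(12, 20) = 60: x ≡ 14 (mod 60).
Verify: 14 mod 6 = 2, 14 mod 4 = 2, 14 mod 20 = 14.

x ≡ 14 (mod 60).


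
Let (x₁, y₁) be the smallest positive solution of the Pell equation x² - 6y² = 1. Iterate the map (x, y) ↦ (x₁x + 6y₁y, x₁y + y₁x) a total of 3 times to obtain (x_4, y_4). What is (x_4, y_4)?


Step 1: Find the fundamental solution (x₁, y₁) of x² - 6y² = 1.
  Expand √6 as a continued fraction. a₀ = ⌊√6⌋ = 2; iterate m_{k+1} = d_k·a_k − m_k, d_{k+1} = (6 − m_{k+1}²)/d_k, a_{k+1} = ⌊(a₀ + m_{k+1})/d_{k+1}⌋ (starting m₀ = 0, d₀ = 1), with convergents p_k = a_k·p_{k-1} + p_{k-2}, q_k = a_k·q_{k-1} + q_{k-2} (p₋₁ = 1, q₋₁ = 0):
  k = 0: a₀ = 2; p₀/q₀ = 2/1; p₀² − 6·q₀² = 4 − 6 = -2.
  k = 1: m = 2, d = 2, a = ⌊(2 + 2)/2⌋ = 2; p/q = (2·2 + 1)/(2·1 + 0) = 5/2; p² − 6·q² = 25 − 24 = 1.
  The first convergent with p² − 6·q² = 1 gives the fundamental solution (x₁, y₁) = (5, 2).
Step 2: Apply the recurrence (x_{n+1}, y_{n+1}) = (x₁x_n + 6y₁y_n, x₁y_n + y₁x_n) repeatedly.
  From (x_1, y_1) = (5, 2): x_2 = 5·5 + 6·2·2 = 49; y_2 = 5·2 + 2·5 = 20.
  From (x_2, y_2) = (49, 20): x_3 = 5·49 + 6·2·20 = 485; y_3 = 5·20 + 2·49 = 198.
  From (x_3, y_3) = (485, 198): x_4 = 5·485 + 6·2·198 = 4801; y_4 = 5·198 + 2·485 = 1960.
Step 3: Verify x_4² - 6·y_4² = 23049601 - 23049600 = 1 (should be 1). ✓

(x_1, y_1) = (5, 2); (x_4, y_4) = (4801, 1960).


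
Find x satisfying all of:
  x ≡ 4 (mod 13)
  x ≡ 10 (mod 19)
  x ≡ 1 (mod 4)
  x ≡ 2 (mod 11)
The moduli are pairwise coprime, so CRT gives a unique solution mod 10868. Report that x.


Product of moduli M = 13 · 19 · 4 · 11 = 10868.
Merge one congruence at a time:
  Start: x ≡ 4 (mod 13).
  Combine with x ≡ 10 (mod 19); new modulus lcm = 247.
    Write x = 4 + 13·t and substitute into x ≡ 10 (mod 19): 13·t ≡ 10 − 4 = 6 (mod 19).
    The inverse of 13 mod 19 is 3 (since 13·3 = 39 = 2·19 + 1), so t ≡ 3·6 = 18 ≡ 18 (mod 19).
    Then x = 4 + 13·18 = 238, valid modulo lcm(13, 19) = 247: x ≡ 238 (mod 247).
  Combine with x ≡ 1 (mod 4); new modulus lcm = 988.
    Write x = 238 + 247·t and substitute into x ≡ 1 (mod 4): 247·t ≡ 1 − 238 = -237 (mod 4).
    Reduce coefficients mod 4: 3·t ≡ 3 (mod 4).
    The inverse of 3 mod 4 is 3 (since 3·3 = 9 = 2·4 + 1), so t ≡ 3·3 = 9 ≡ 1 (mod 4).
    Then x = 238 + 247·1 = 485, valid modulo lcm(247, 4) = 988: x ≡ 485 (mod 988).
  Combine with x ≡ 2 (mod 11); new modulus lcm = 10868.
    Write x = 485 + 988·t and substitute into x ≡ 2 (mod 11): 988·t ≡ 2 − 485 = -483 (mod 11).
    Reduce coefficients mod 11: 9·t ≡ 1 (mod 11).
    The inverse of 9 mod 11 is 5 (since 9·5 = 45 = 4·11 + 1), so t ≡ 5·1 = 5 ≡ 5 (mod 11).
    Then x = 485 + 988·5 = 5425, valid modulo lcm(988, 11) = 10868: x ≡ 5425 (mod 10868).
Verify against each original: 5425 mod 13 = 4, 5425 mod 19 = 10, 5425 mod 4 = 1, 5425 mod 11 = 2.

x ≡ 5425 (mod 10868).


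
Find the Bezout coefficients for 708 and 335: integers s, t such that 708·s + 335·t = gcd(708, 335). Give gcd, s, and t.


Euclidean algorithm on (708, 335) — divide until remainder is 0:
  708 = 2 · 335 + 38
  335 = 8 · 38 + 31
  38 = 1 · 31 + 7
  31 = 4 · 7 + 3
  7 = 2 · 3 + 1
  3 = 3 · 1 + 0
gcd(708, 335) = 1.
Track Bezout coefficients alongside the remainders: start with r₀ = 708 = a·1 + b·0 (s = 1, t = 0) and r₁ = 335 = a·0 + b·1 (s = 0, t = 1); each new remainder r_{k+1} = r_{k-1} − q_k·r_k inherits s_{k+1} = s_{k-1} − q_k·s_k, t_{k+1} = t_{k-1} − q_k·t_k, so r_k = a·s_k + b·t_k at every step:
  q = 2: r = 38, s = 1 − 2·0 = 1, t = 0 − 2·1 = -2  (check: 708·1 + 335·(-2) = 38)
  q = 8: r = 31, s = 0 − 8·1 = -8, t = 1 − 8·(-2) = 17  (check: 708·(-8) + 335·17 = 31)
  q = 1: r = 7, s = 1 − 1·(-8) = 9, t = -2 − 1·17 = -19  (check: 708·9 + 335·(-19) = 7)
  q = 4: r = 3, s = -8 − 4·9 = -44, t = 17 − 4·(-19) = 93  (check: 708·(-44) + 335·93 = 3)
  q = 2: r = 1, s = 9 − 2·(-44) = 97, t = -19 − 2·93 = -205  (check: 708·97 + 335·(-205) = 1)
The row with r = 1 (the gcd) gives the Bezout coefficients s = 97, t = -205.
Result: 708 · (97) + 335 · (-205) = 1.

gcd(708, 335) = 1; s = 97, t = -205 (check: 708·97 + 335·(-205) = 1).


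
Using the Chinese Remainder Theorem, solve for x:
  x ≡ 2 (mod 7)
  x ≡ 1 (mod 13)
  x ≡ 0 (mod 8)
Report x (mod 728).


Moduli 7, 13, 8 are pairwise coprime; by CRT there is a unique solution modulo M = 7 · 13 · 8 = 728.
Solve pairwise, accumulating the modulus:
  Start with x ≡ 2 (mod 7).
  Combine with x ≡ 1 (mod 13): since gcd(7, 13) = 1, we get a unique residue mod 91.
    Write x = 2 + 7·t and substitute into x ≡ 1 (mod 13): 7·t ≡ 1 − 2 = -1 (mod 13).
    Reduce coefficients mod 13: 7·t ≡ 12 (mod 13).
    The inverse of 7 mod 13 is 2 (since 7·2 = 14 = 1·13 + 1), so t ≡ 2·12 = 24 ≡ 11 (mod 13).
    Then x = 2 + 7·11 = 79, valid modulo lcm(7, 13) = 91: x ≡ 79 (mod 91).
  Combine with x ≡ 0 (mod 8): since gcd(91, 8) = 1, we get a unique residue mod 728.
    Write x = 79 + 91·t and substitute into x ≡ 0 (mod 8): 91·t ≡ 0 − 79 = -79 (mod 8).
    Reduce coefficients mod 8: 3·t ≡ 1 (mod 8).
    The inverse of 3 mod 8 is 3 (since 3·3 = 9 = 1·8 + 1), so t ≡ 3·1 = 3 ≡ 3 (mod 8).
    Then x = 79 + 91·3 = 352, valid modulo lcm(91, 8) = 728: x ≡ 352 (mod 728).
Verify: 352 mod 7 = 2 ✓, 352 mod 13 = 1 ✓, 352 mod 8 = 0 ✓.

x ≡ 352 (mod 728).


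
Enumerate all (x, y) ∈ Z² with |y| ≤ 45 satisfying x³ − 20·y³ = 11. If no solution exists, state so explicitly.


The equation is x³ - 20y³ = 11. For fixed y, x³ = 20·y³ + 11, so a solution requires the RHS to be a perfect cube.
Strategy: iterate y from -45 to 45, compute RHS = 20·y³ + 11, and check whether it is a (positive or negative) perfect cube.
Check small values of y:
  y = 0: RHS = 11 is not a perfect cube.
  y = 1: RHS = 31 is not a perfect cube.
  y = -1: RHS = -9 is not a perfect cube.
  y = 2: RHS = 171 is not a perfect cube.
  y = -2: RHS = -149 is not a perfect cube.
  y = 3: RHS = 551 is not a perfect cube.
  y = -3: RHS = -529 is not a perfect cube.
Continuing the search up to |y| = 45 finds no solutions either.
No (x, y) in the scanned range satisfies the equation.

No integer solutions with |y| ≤ 45.


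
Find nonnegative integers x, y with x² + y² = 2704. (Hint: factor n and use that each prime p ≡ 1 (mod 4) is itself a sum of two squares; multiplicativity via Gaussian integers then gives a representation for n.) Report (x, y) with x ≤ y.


Step 1: Factor n = 2704 = 2^4 · 13^2.
Step 2: Check the mod-4 condition on each prime factor: 2 = 2 (special); 13 ≡ 1 (mod 4), exponent 2.
All primes ≡ 3 (mod 4) appear to even exponent (or don't appear), so by the two-squares theorem n IS expressible as a sum of two squares.
Step 3: Build a representation. Group n = k² · m with k = 4 and m = 13 · 13 = 169 (a product of primes ≡ 1 (mod 4)); a representation of m scales to one of n via (k·x)² + (k·y)² = k²(x² + y²). Each prime p ≡ 1 (mod 4) is itself a sum of two squares; find a² by testing p − a² for a perfect square:
  13: 13 − 1² = 12, 13 − 2² = 9 = 3² ⇒ 13 = 2² + 3².
  Combine using the Brahmagupta–Fibonacci identity (a² + b²)(c² + d²) = (ac − bd)² + (ad + bc)² = (ac + bd)² + (ad − bc)²:
  13 · 13 = 169: from (2² + 3²)(2² + 3²), take (2·2 − 3·3, 2·3 + 3·2) = (4 − 9, 6 + 6) = (-5, 12); dropping signs (only squares matter) gives (5, 12); check 5² + 12² = 25 + 144 = 169 ✓.
  Scale by k = 4: (4·5, 4·12) = (20, 48).
Step 4: Order so x ≤ y and verify: 20² + 48² = 400 + 2304 = 2704 = n. ✓

n = 2704 = 20² + 48² (one valid representation with x ≤ y).


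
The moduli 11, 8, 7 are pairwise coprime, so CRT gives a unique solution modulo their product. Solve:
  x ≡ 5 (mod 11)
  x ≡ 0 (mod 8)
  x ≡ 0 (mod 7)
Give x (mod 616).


Moduli 11, 8, 7 are pairwise coprime; by CRT there is a unique solution modulo M = 11 · 8 · 7 = 616.
Solve pairwise, accumulating the modulus:
  Start with x ≡ 5 (mod 11).
  Combine with x ≡ 0 (mod 8): since gcd(11, 8) = 1, we get a unique residue mod 88.
    Write x = 5 + 11·t and substitute into x ≡ 0 (mod 8): 11·t ≡ 0 − 5 = -5 (mod 8).
    Reduce coefficients mod 8: 3·t ≡ 3 (mod 8).
    The inverse of 3 mod 8 is 3 (since 3·3 = 9 = 1·8 + 1), so t ≡ 3·3 = 9 ≡ 1 (mod 8).
    Then x = 5 + 11·1 = 16, valid modulo lcm(11, 8) = 88: x ≡ 16 (mod 88).
  Combine with x ≡ 0 (mod 7): since gcd(88, 7) = 1, we get a unique residue mod 616.
    Write x = 16 + 88·t and substitute into x ≡ 0 (mod 7): 88·t ≡ 0 − 16 = -16 (mod 7).
    Reduce coefficients mod 7: 4·t ≡ 5 (mod 7).
    The inverse of 4 mod 7 is 2 (since 4·2 = 8 = 1·7 + 1), so t ≡ 2·5 = 10 ≡ 3 (mod 7).
    Then x = 16 + 88·3 = 280, valid modulo lcm(88, 7) = 616: x ≡ 280 (mod 616).
Verify: 280 mod 11 = 5 ✓, 280 mod 8 = 0 ✓, 280 mod 7 = 0 ✓.

x ≡ 280 (mod 616).
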